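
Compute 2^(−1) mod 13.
Apply the extended Euclidean algorithm to (13, 2), tracking rows (r, s, t) with s·13 + t·2 = r. Each division r_prev = q·r_cur + r_new produces the new row as (previous row) − q·(current row):
  row A: (13, 1, 0)   [1·13 + 0·2 = 13]
  row B: (2, 0, 1)   [0·13 + 1·2 = 2]
  13 = 6·2 + 1   → row C = row A − 6·row B = (1, 1, −6)   [check: 1·13 − 6·2 = 1]
  2 = 2·1 + 0   → remainder 0, stop. gcd = 1 (last nonzero row C).
The gcd is 1, so 2 is invertible mod 13. The last nonzero row gives 1·13 − 6·2 = 1, so t = −6. So 2^(−1) ≡ −6 ≡ 7 (mod 13). Verify: 2 · 7 = 14 ≡ 1 (mod 13). ✓

Final answer: 2^(−1) ≡ 7 (mod 13)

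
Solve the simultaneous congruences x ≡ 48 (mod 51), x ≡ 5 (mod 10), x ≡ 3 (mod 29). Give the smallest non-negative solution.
x ≡ 10095 (mod 14790); the representative in [0, 14790) is 10095

The moduli 51, 10, 29 are pairwise coprime, so by the CRT there is a unique solution mod 51·10·29 = 14790.
Solve by successive substitution. Start with x ≡ 48 (mod 51).
  Combine with x ≡ 5 (mod 10): write x = 48 + 51·t and require 48 + 51·t ≡ 5 (mod 10), i.e. 51·t ≡ 5 − 48 ≡ 7 (mod 10). Since 51^(−1) ≡ 1 (mod 10) (51 ≡ 1 (mod 10)), t ≡ 1·7 ≡ 7 (mod 10). So x ≡ 48 + 51·7 = 405 (mod 510).
  Combine with x ≡ 3 (mod 29): write x = 405 + 510·t and require 405 + 510·t ≡ 3 (mod 29), i.e. 510·t ≡ 3 − 405 ≡ 4 (mod 29). Since 510^(−1) ≡ 12 (mod 29) (510 ≡ 17 (mod 29)), t ≡ 12·4 ≡ 19 (mod 29). So x ≡ 405 + 510·19 = 10095 (mod 14790).
Unique solution in [0, 14790): x = 10095.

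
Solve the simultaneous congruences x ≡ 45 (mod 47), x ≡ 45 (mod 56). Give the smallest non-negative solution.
The moduli 47, 56 are pairwise coprime, so by the CRT there is a unique solution mod 47·56 = 2632.
Solve by successive substitution. Start with x ≡ 45 (mod 47).
  Combine with x ≡ 45 (mod 56): write x = 45 + 47·t and require 45 + 47·t ≡ 45 (mod 56), i.e. 47·t ≡ 45 − 45 ≡ 0 (mod 56). Since 47^(−1) ≡ 31 (mod 56), t ≡ 31·0 ≡ 0 (mod 56). So x ≡ 45 + 47·0 = 45 (mod 2632).
Unique solution in [0, 2632): x = 45.

Final answer: x ≡ 45 (mod 2632); the representative in [0, 2632) is 45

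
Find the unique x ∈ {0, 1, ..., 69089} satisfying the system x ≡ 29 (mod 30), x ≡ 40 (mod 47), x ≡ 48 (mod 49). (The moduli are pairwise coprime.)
The moduli 30, 47, 49 are pairwise coprime, so by the CRT there is a unique solution mod 30·47·49 = 69090.
Solve by successive substitution. Start with x ≡ 29 (mod 30).
  Combine with x ≡ 40 (mod 47): write x = 29 + 30·t and require 29 + 30·t ≡ 40 (mod 47), i.e. 30·t ≡ 40 − 29 ≡ 11 (mod 47). Since 30^(−1) ≡ 11 (mod 47), t ≡ 11·11 ≡ 27 (mod 47). So x ≡ 29 + 30·27 = 839 (mod 1410).
  Combine with x ≡ 48 (mod 49): write x = 839 + 1410·t and require 839 + 1410·t ≡ 48 (mod 49), i.e. 1410·t ≡ 48 − 839 ≡ 42 (mod 49). Since 1410^(−1) ≡ 40 (mod 49) (1410 ≡ 38 (mod 49)), t ≡ 40·42 ≡ 14 (mod 49). So x ≡ 839 + 1410·14 = 20579 (mod 69090).
Unique solution in [0, 69090): x = 20579.

Final answer: x ≡ 20579 (mod 69090); the representative in [0, 69090) is 20579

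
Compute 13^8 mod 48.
Use repeated squaring. Binary(8) = 1000. Walk through the bits of the exponent 8 left-to-right: at each bit after the leading one, square the running value, then multiply by 13 if the bit is 1 (always reducing mod 48):
  bit 1 = 1 (leading): start with 13.
  bit 2 = 0: square 13^2 = 169 ≡ 25 (mod 48).
  bit 3 = 0: square 25^2 = 625 ≡ 1 (mod 48).
  bit 4 = 0: square 1^2 = 1 (mod 48).
Final value: 13^8 ≡ 1 (mod 48).

Final answer: 1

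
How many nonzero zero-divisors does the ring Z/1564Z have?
In Z/1564Z each nonzero element is either a unit (gcd with 1564 is 1) or a zero-divisor (gcd > 1). The number of units is φ(1564): factorise 1564 = 2^2 · 17 · 23, so φ(1564) = (2^2 − 2^1) · (17 − 1) · (23 − 1) = 2 · 16 · 22 = 704. The nonzero elements number 1564 − 1 = 1563. Hence the nonzero zero-divisors number 1563 − 704 = 859.

Final answer: Z/1564Z has 859 nonzero zero-divisors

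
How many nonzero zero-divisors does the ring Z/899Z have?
In Z/899Z each nonzero element is either a unit (gcd with 899 is 1) or a zero-divisor (gcd > 1). The number of units is φ(899): factorise 899 = 29 · 31, so φ(899) = (29 − 1) · (31 − 1) = 28 · 30 = 840. The nonzero elements number 899 − 1 = 898. Hence the nonzero zero-divisors number 898 − 840 = 58.

Final answer: Z/899Z has 58 nonzero zero-divisors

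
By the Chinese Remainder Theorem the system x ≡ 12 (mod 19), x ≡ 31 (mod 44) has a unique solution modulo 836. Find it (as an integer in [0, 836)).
The moduli 19, 44 are pairwise coprime, so by the CRT there is a unique solution mod 19·44 = 836.
Solve by successive substitution. Start with x ≡ 12 (mod 19).
  Combine with x ≡ 31 (mod 44): write x = 12 + 19·t and require 12 + 19·t ≡ 31 (mod 44), i.e. 19·t ≡ 31 − 12 ≡ 19 (mod 44). Since 19^(−1) ≡ 7 (mod 44), t ≡ 7·19 ≡ 1 (mod 44). So x ≡ 12 + 19·1 = 31 (mod 836).
Unique solution in [0, 836): x = 31.

Final answer: x ≡ 31 (mod 836); the representative in [0, 836) is 31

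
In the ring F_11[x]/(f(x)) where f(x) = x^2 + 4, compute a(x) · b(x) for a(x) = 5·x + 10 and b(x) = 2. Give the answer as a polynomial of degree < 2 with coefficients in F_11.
Multiply as integer polynomials: a · b = 10·x + 20. Reducing coefficients mod 11: a · b ≡ 10·x + 9. This already has degree < 2, so no reduction by f is needed. Hence a · b ≡ 10·x + 9 in F_11[x]/(f).

Final answer: a · b ≡ 10·x + 9 (mod f(x))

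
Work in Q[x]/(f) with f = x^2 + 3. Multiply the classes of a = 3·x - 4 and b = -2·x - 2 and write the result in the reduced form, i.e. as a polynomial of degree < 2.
First multiply in Q[x] without reducing: a · b = -6·x^2 + 2·x + 8. Now divide by f(x) = x^2 + 3, eliminating the leading term at each step:
  leading term -6·x^2: subtract (-6)·f(x) = -6·x^2 - 18, leaving 2·x + 26
The degree is now < 2, so this is the remainder. Hence a · b ≡ 2·x + 26 in Q[x]/(f).

Final answer: a · b ≡ 2·x + 26 (mod f(x))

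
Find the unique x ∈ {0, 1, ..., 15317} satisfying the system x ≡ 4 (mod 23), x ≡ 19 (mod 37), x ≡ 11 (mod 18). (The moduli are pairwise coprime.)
The moduli 23, 37, 18 are pairwise coprime, so by the CRT there is a unique solution mod 23·37·18 = 15318.
Solve by successive substitution. Start with x ≡ 4 (mod 23).
  Combine with x ≡ 19 (mod 37): write x = 4 + 23·t and require 4 + 23·t ≡ 19 (mod 37), i.e. 23·t ≡ 19 − 4 ≡ 15 (mod 37). Since 23^(−1) ≡ 29 (mod 37), t ≡ 29·15 ≡ 28 (mod 37). So x ≡ 4 + 23·28 = 648 (mod 851).
  Combine with x ≡ 11 (mod 18): write x = 648 + 851·t and require 648 + 851·t ≡ 11 (mod 18), i.e. 851·t ≡ 11 − 648 ≡ 11 (mod 18). Since 851^(−1) ≡ 11 (mod 18) (851 ≡ 5 (mod 18)), t ≡ 11·11 ≡ 13 (mod 18). So x ≡ 648 + 851·13 = 11711 (mod 15318).
Unique solution in [0, 15318): x = 11711.

Final answer: x ≡ 11711 (mod 15318); the representative in [0, 15318) is 11711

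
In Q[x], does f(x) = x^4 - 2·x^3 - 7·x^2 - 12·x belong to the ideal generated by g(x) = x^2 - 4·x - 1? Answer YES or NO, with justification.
NO

In Q[x] the ideal (g) consists of all multiples of g, so f ∈ (g) iff g | f, i.e. iff the remainder of f on division by g is 0. Divide f by g (g is monic, so eliminate the leading term of the running remainder at each step):
  leading term x^4: subtract (x^2)·g(x) = x^4 - 4·x^3 - x^2, leaving 2·x^3 - 6·x^2 - 12·x
  leading term 2·x^3: subtract (2·x)·g(x) = 2·x^3 - 8·x^2 - 2·x, leaving 2·x^2 - 10·x
  leading term 2·x^2: subtract (2)·g(x) = 2·x^2 - 8·x - 2, leaving 2 - 2·x
The remainder r(x) = 2 - 2·x ≠ 0 (and deg r < deg g), so g ∤ f, i.e. f ∉ (g).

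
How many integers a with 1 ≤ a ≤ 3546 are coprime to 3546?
1176

The number of a ∈ {1, ..., 3546} with gcd(a, 3546) = 1 is by definition Euler's totient φ(3546). φ is multiplicative, with φ(p^e) = p^e − p^(e−1). Factorise 3546 = 2 · 3^2 · 197. Then
  φ(3546) = (2 − 1) · (3^2 − 3^1) · (197 − 1) = 1 · 6 · 196 = 1176.
So there are 1176 such integers.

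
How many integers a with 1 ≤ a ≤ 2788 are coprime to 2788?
1280

The number of a ∈ {1, ..., 2788} with gcd(a, 2788) = 1 is by definition Euler's totient φ(2788). φ is multiplicative, with φ(p^e) = p^e − p^(e−1). Factorise 2788 = 2^2 · 17 · 41. Then
  φ(2788) = (2^2 − 2^1) · (17 − 1) · (41 − 1) = 2 · 16 · 40 = 1280.
So there are 1280 such integers.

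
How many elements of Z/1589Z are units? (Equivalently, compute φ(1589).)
An element a ∈ Z/1589Z is a unit iff gcd(a, 1589) = 1, so the number of units is φ(1589). φ is multiplicative, with φ(p^e) = p^e − p^(e−1). Factorise 1589 = 7 · 227. Then
  φ(1589) = (7 − 1) · (227 − 1) = 6 · 226 = 1356.

Final answer: Z/1589Z has φ(1589) = 1356 units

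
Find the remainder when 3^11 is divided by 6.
3

Use repeated squaring. Binary(11) = 1011. Walk through the bits of the exponent 11 left-to-right: at each bit after the leading one, square the running value, then multiply by 3 if the bit is 1 (always reducing mod 6):
  bit 1 = 1 (leading): start with 3.
  bit 2 = 0: square 3^2 = 9 ≡ 3 (mod 6).
  bit 3 = 1: square 3^2 = 9 ≡ 3; bit is 1, so multiply 3·3 = 9 ≡ 3 (mod 6).
  bit 4 = 1: square 3^2 = 9 ≡ 3; bit is 1, so multiply 3·3 = 9 ≡ 3 (mod 6).
Final value: 3^11 ≡ 3 (mod 6).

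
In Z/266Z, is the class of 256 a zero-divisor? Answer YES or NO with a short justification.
gcd(256, 266) = 2 > 1, so 256 is not a unit in Z/266Z. In Z/nZ every nonzero non-unit is a zero-divisor: explicitly, take b = 266/gcd = 133 ≠ 0 (mod 266); then 256·133 = 34048 = 128·266, i.e. 256·133 ≡ 0 (mod 266). So 256 is a zero-divisor.

Final answer: YES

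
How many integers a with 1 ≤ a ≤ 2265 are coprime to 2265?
1200

The number of a ∈ {1, ..., 2265} with gcd(a, 2265) = 1 is by definition Euler's totient φ(2265). φ is multiplicative, with φ(p^e) = p^e − p^(e−1). Factorise 2265 = 3 · 5 · 151. Then
  φ(2265) = (3 − 1) · (5 − 1) · (151 − 1) = 2 · 4 · 150 = 1200.
So there are 1200 such integers.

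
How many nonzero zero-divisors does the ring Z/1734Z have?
In Z/1734Z each nonzero element is either a unit (gcd with 1734 is 1) or a zero-divisor (gcd > 1). The number of units is φ(1734): factorise 1734 = 2 · 3 · 17^2, so φ(1734) = (2 − 1) · (3 − 1) · (17^2 − 17^1) = 1 · 2 · 272 = 544. The nonzero elements number 1734 − 1 = 1733. Hence the nonzero zero-divisors number 1733 − 544 = 1189.

Final answer: Z/1734Z has 1189 nonzero zero-divisors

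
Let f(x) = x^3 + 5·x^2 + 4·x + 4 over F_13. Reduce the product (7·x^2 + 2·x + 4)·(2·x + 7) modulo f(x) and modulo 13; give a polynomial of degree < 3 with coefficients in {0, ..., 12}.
a · b ≡ 9·x^2 + 5·x + 11 (mod f(x))

Multiply as integer polynomials: a · b = 14·x^3 + 53·x^2 + 22·x + 28. Reducing coefficients mod 13: a · b ≡ x^3 + x^2 + 9·x + 2. Now divide by f(x) = x^3 + 5·x^2 + 4·x + 4 in F_13[x], eliminating the leading term at each step:
  leading term x^3: subtract (1)·f(x) = x^3 + 5·x^2 + 4·x + 4, leaving 9·x^2 + 5·x + 11 (coefficients mod 13)
The degree is now < 3, so this is the remainder. Hence a · b ≡ 9·x^2 + 5·x + 11 in F_13[x]/(f).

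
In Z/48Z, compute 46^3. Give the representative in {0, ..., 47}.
40

Use repeated squaring. Binary(3) = 11. Walk through the bits of the exponent 3 left-to-right: at each bit after the leading one, square the running value, then multiply by 46 if the bit is 1 (always reducing mod 48):
  bit 1 = 1 (leading): start with 46.
  bit 2 = 1: square 46^2 = 2116 ≡ 4; bit is 1, so multiply 4·46 = 184 ≡ 40 (mod 48).
Final value: 46^3 ≡ 40 (mod 48).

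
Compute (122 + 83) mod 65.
10

Reduce the summands first: 122 ≡ 57, 83 ≡ 18 (mod 65), so 122 + 83 ≡ 57 + 18 (mod 65). 57 + 18 = 75; 75 = 1·65 + 10, so (122 + 83) mod 65 = 10.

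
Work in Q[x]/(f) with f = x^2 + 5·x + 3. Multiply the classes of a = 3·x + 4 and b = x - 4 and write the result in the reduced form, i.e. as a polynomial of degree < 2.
a · b ≡ -23·x - 25 (mod f(x))

First multiply in Q[x] without reducing: a · b = 3·x^2 - 8·x - 16. Now divide by f(x) = x^2 + 5·x + 3, eliminating the leading term at each step:
  leading term 3·x^2: subtract (3)·f(x) = 3·x^2 + 15·x + 9, leaving -23·x - 25
The degree is now < 2, so this is the remainder. Hence a · b ≡ -23·x - 25 in Q[x]/(f).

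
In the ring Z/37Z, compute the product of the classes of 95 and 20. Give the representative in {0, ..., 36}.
Reduce the factors first: 95 ≡ 21 (mod 37), so 95 · 20 ≡ 21 · 20 (mod 37). 21 · 20 = 420. Dividing by 37: 420 = 11·37 + 13. So (95 · 20) mod 37 = 13.

Final answer: 13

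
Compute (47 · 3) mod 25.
Reduce the factors first: 47 ≡ 22 (mod 25), so 47 · 3 ≡ 22 · 3 (mod 25). 22 · 3 = 66. Dividing by 25: 66 = 2·25 + 16. So (47 · 3) mod 25 = 16.

Final answer: 16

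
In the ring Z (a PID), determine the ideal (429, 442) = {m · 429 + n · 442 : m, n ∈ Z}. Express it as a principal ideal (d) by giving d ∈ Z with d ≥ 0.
In the PID Z, (a, b) is generated by gcd(a, b). Compute gcd(442, 429) with the extended Euclidean algorithm, tracking rows (r, s, t) with s·442 + t·429 = r:
  row A: (442, 1, 0)   [1·442 + 0·429 = 442]
  row B: (429, 0, 1)   [0·442 + 1·429 = 429]
  442 = 1·429 + 13   → row C = row A − 1·row B = (13, 1, −1)   [check: 1·442 − 1·429 = 13]
  429 = 33·13 + 0   → remainder 0, stop. gcd = 13 (last nonzero row C).
So gcd(429, 442) = 13, with Bézout identity 1·442 − 1·429 = 13. Containment (⊇): the Bézout identity exhibits 13 as an element of (429, 442), giving (13) ⊆ (429, 442). Containment (⊆): since 13 | 429 and 13 | 442 (429 = 13·33, 442 = 13·34), every Z-linear combination of 429 and 442 is divisible by 13, so (429, 442) ⊆ (13). Therefore (429, 442) = (13), d = 13.

Final answer: (429, 442) = (13); d = 13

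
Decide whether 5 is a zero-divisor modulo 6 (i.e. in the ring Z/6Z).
gcd(5, 6) = 1, so 5 is a unit in Z/6Z (it has a multiplicative inverse). A unit cannot be a zero-divisor: if 5·b ≡ 0 then multiplying both sides by 5^(−1) gives b ≡ 0. So 5 is not a zero-divisor.

Final answer: NO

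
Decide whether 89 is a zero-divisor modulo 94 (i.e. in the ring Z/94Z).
gcd(89, 94) = 1, so 89 is a unit in Z/94Z (it has a multiplicative inverse). A unit cannot be a zero-divisor: if 89·b ≡ 0 then multiplying both sides by 89^(−1) gives b ≡ 0. So 89 is not a zero-divisor.

Final answer: NO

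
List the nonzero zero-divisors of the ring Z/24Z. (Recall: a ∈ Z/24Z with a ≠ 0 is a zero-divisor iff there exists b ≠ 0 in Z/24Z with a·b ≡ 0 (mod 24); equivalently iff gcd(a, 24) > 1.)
nonzero zero-divisors of Z/24Z = {2, 3, 4, 6, 8, 9, 10, 12, 14, 15, 16, 18, 20, 21, 22}

An element a ∈ Z/24Z (with a ≠ 0) is a zero-divisor iff gcd(a, 24) > 1 (because a is a unit precisely when gcd(a, n) = 1, and in Z/nZ every nonzero, non-unit element is a zero-divisor). Scan a = 1, ..., 23 and keep those with gcd(a, 24) > 1:
  gcd(2, 24) = 2, gcd(3, 24) = 3, gcd(4, 24) = 4, gcd(6, 24) = 6, gcd(8, 24) = 8, gcd(9, 24) = 3, gcd(10, 24) = 2, gcd(12, 24) = 12, gcd(14, 24) = 2, gcd(15, 24) = 3, gcd(16, 24) = 8, gcd(18, 24) = 6, gcd(20, 24) = 4, gcd(21, 24) = 3, gcd(22, 24) = 2.
All other a ∈ {1, ..., 23} have gcd(a, 24) = 1 and are units. So the nonzero zero-divisors are exactly the 15 values of a appearing in this scan.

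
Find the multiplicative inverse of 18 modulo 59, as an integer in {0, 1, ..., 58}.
Apply the extended Euclidean algorithm to (59, 18), tracking rows (r, s, t) with s·59 + t·18 = r. Each division r_prev = q·r_cur + r_new produces the new row as (previous row) − q·(current row):
  row A: (59, 1, 0)   [1·59 + 0·18 = 59]
  row B: (18, 0, 1)   [0·59 + 1·18 = 18]
  59 = 3·18 + 5   → row C = row A − 3·row B = (5, 1, −3)   [check: 1·59 − 3·18 = 5]
  18 = 3·5 + 3   → row D = row B − 3·row C = (3, −3, 10)   [check: −3·59 + 10·18 = 3]
  5 = 1·3 + 2   → row E = row C − 1·row D = (2, 4, −13)   [check: 4·59 − 13·18 = 2]
  3 = 1·2 + 1   → row F = row D − 1·row E = (1, −7, 23)   [check: −7·59 + 23·18 = 1]
  2 = 2·1 + 0   → remainder 0, stop. gcd = 1 (last nonzero row F).
The gcd is 1, so 18 is invertible mod 59. The last nonzero row gives −7·59 + 23·18 = 1, so t = 23. So 18^(−1) ≡ 23 (mod 59). Verify: 18 · 23 = 414 ≡ 1 (mod 59). ✓

Final answer: 18^(−1) ≡ 23 (mod 59)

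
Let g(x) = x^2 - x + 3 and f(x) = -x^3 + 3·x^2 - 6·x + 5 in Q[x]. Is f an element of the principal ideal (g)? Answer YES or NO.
In Q[x] the ideal (g) consists of all multiples of g, so f ∈ (g) iff g | f, i.e. iff the remainder of f on division by g is 0. Divide f by g (g is monic, so eliminate the leading term of the running remainder at each step):
  leading term -x^3: subtract (-x)·g(x) = -x^3 + x^2 - 3·x, leaving 2·x^2 - 3·x + 5
  leading term 2·x^2: subtract (2)·g(x) = 2·x^2 - 2·x + 6, leaving -x - 1
The remainder r(x) = -x - 1 ≠ 0 (and deg r < deg g), so g ∤ f, i.e. f ∉ (g).

Final answer: NO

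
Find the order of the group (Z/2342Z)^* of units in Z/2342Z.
(Z/2342Z)^* consists of the classes a with gcd(a, 2342) = 1, so its order is φ(2342). φ is multiplicative, with φ(p^e) = p^e − p^(e−1). Factorise 2342 = 2 · 1171. Then
  φ(2342) = (2 − 1) · (1171 − 1) = 1 · 1170 = 1170.
Thus |(Z/2342Z)^*| = 1170.

Final answer: |(Z/2342Z)^*| = 1170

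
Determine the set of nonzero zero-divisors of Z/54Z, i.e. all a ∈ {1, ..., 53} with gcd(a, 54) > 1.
An element a ∈ Z/54Z (with a ≠ 0) is a zero-divisor iff gcd(a, 54) > 1 (because a is a unit precisely when gcd(a, n) = 1, and in Z/nZ every nonzero, non-unit element is a zero-divisor). Scan a = 1, ..., 53 and keep those with gcd(a, 54) > 1:
  gcd(2, 54) = 2, gcd(3, 54) = 3, gcd(4, 54) = 2, gcd(6, 54) = 6, gcd(8, 54) = 2, gcd(9, 54) = 9, gcd(10, 54) = 2, gcd(12, 54) = 6, gcd(14, 54) = 2, gcd(15, 54) = 3, gcd(16, 54) = 2, gcd(18, 54) = 18, gcd(20, 54) = 2, gcd(21, 54) = 3, gcd(22, 54) = 2, gcd(24, 54) = 6, gcd(26, 54) = 2, gcd(27, 54) = 27, gcd(28, 54) = 2, gcd(30, 54) = 6, gcd(32, 54) = 2, gcd(33, 54) = 3, gcd(34, 54) = 2, gcd(36, 54) = 18, gcd(38, 54) = 2, gcd(39, 54) = 3, gcd(40, 54) = 2, gcd(42, 54) = 6, gcd(44, 54) = 2, gcd(45, 54) = 9, gcd(46, 54) = 2, gcd(48, 54) = 6, gcd(50, 54) = 2, gcd(51, 54) = 3, gcd(52, 54) = 2.
All other a ∈ {1, ..., 53} have gcd(a, 54) = 1 and are units. So the nonzero zero-divisors are exactly the 35 values of a appearing in this scan.

Final answer: nonzero zero-divisors of Z/54Z = {2, 3, 4, 6, 8, 9, 10, 12, 14, 15, 16, 18, 20, 21, 22, 24, 26, 27, 28, 30, 32, 33, 34, 36, 38, 39, 40, 42, 44, 45, 46, 48, 50, 51, 52}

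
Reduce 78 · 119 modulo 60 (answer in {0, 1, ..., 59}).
Reduce the factors first: 78 ≡ 18, 119 ≡ 59 (mod 60), so 78 · 119 ≡ 18 · 59 (mod 60). 18 · 59 = 1062. Dividing by 60: 1062 = 17·60 + 42. So (78 · 119) mod 60 = 42.

Final answer: 42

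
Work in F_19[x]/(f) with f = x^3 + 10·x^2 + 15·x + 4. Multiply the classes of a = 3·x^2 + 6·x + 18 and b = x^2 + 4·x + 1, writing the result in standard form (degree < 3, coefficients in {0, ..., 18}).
Multiply as integer polynomials: a · b = 3·x^4 + 18·x^3 + 45·x^2 + 78·x + 18. Reducing coefficients mod 19: a · b ≡ 3·x^4 + 18·x^3 + 7·x^2 + 2·x + 18. Now divide by f(x) = x^3 + 10·x^2 + 15·x + 4 in F_19[x], eliminating the leading term at each step:
  leading term 3·x^4: subtract (3·x)·f(x) = 3·x^4 + 11·x^3 + 7·x^2 + 12·x, leaving 7·x^3 + 9·x + 18 (coefficients mod 19)
  leading term 7·x^3: subtract (7)·f(x) = 7·x^3 + 13·x^2 + 10·x + 9, leaving 6·x^2 + 18·x + 9 (coefficients mod 19)
The degree is now < 3, so this is the remainder. Hence a · b ≡ 6·x^2 + 18·x + 9 in F_19[x]/(f).

Final answer: a · b ≡ 6·x^2 + 18·x + 9 (mod f(x))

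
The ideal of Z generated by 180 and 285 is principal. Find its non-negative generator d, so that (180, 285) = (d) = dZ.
(180, 285) = (15); d = 15

In the PID Z, (a, b) is generated by gcd(a, b). Compute gcd(285, 180) with the extended Euclidean algorithm, tracking rows (r, s, t) with s·285 + t·180 = r:
  row A: (285, 1, 0)   [1·285 + 0·180 = 285]
  row B: (180, 0, 1)   [0·285 + 1·180 = 180]
  285 = 1·180 + 105   → row C = row A − 1·row B = (105, 1, −1)   [check: 1·285 − 1·180 = 105]
  180 = 1·105 + 75   → row D = row B − 1·row C = (75, −1, 2)   [check: −1·285 + 2·180 = 75]
  105 = 1·75 + 30   → row E = row C − 1·row D = (30, 2, −3)   [check: 2·285 − 3·180 = 30]
  75 = 2·30 + 15   → row F = row D − 2·row E = (15, −5, 8)   [check: −5·285 + 8·180 = 15]
  30 = 2·15 + 0   → remainder 0, stop. gcd = 15 (last nonzero row F).
So gcd(180, 285) = 15, with Bézout identity −5·285 + 8·180 = 15. Containment (⊇): the Bézout identity exhibits 15 as an element of (180, 285), giving (15) ⊆ (180, 285). Containment (⊆): since 15 | 180 and 15 | 285 (180 = 15·12, 285 = 15·19), every Z-linear combination of 180 and 285 is divisible by 15, so (180, 285) ⊆ (15). Therefore (180, 285) = (15), d = 15.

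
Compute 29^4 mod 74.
63

Use repeated squaring. Binary(4) = 100. Walk through the bits of the exponent 4 left-to-right: at each bit after the leading one, square the running value, then multiply by 29 if the bit is 1 (always reducing mod 74):
  bit 1 = 1 (leading): start with 29.
  bit 2 = 0: square 29^2 = 841 ≡ 27 (mod 74).
  bit 3 = 0: square 27^2 = 729 ≡ 63 (mod 74).
Final value: 29^4 ≡ 63 (mod 74).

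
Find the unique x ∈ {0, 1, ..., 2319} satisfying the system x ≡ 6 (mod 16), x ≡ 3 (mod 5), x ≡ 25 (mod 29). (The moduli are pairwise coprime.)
The moduli 16, 5, 29 are pairwise coprime, so by the CRT there is a unique solution mod 16·5·29 = 2320.
Solve by successive substitution. Start with x ≡ 6 (mod 16).
  Combine with x ≡ 3 (mod 5): write x = 6 + 16·t and require 6 + 16·t ≡ 3 (mod 5), i.e. 16·t ≡ 3 − 6 ≡ 2 (mod 5). Since 16^(−1) ≡ 1 (mod 5) (16 ≡ 1 (mod 5)), t ≡ 1·2 ≡ 2 (mod 5). So x ≡ 6 + 16·2 = 38 (mod 80).
  Combine with x ≡ 25 (mod 29): write x = 38 + 80·t and require 38 + 80·t ≡ 25 (mod 29), i.e. 80·t ≡ 25 − 38 ≡ 16 (mod 29). Since 80^(−1) ≡ 4 (mod 29) (80 ≡ 22 (mod 29)), t ≡ 4·16 ≡ 6 (mod 29). So x ≡ 38 + 80·6 = 518 (mod 2320).
Unique solution in [0, 2320): x = 518.

Final answer: x ≡ 518 (mod 2320); the representative in [0, 2320) is 518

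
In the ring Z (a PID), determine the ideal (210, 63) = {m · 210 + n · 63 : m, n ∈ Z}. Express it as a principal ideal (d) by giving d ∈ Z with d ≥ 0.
In the PID Z, (a, b) is generated by gcd(a, b). Compute gcd(210, 63) with the extended Euclidean algorithm, tracking rows (r, s, t) with s·210 + t·63 = r:
  row A: (210, 1, 0)   [1·210 + 0·63 = 210]
  row B: (63, 0, 1)   [0·210 + 1·63 = 63]
  210 = 3·63 + 21   → row C = row A − 3·row B = (21, 1, −3)   [check: 1·210 − 3·63 = 21]
  63 = 3·21 + 0   → remainder 0, stop. gcd = 21 (last nonzero row C).
So gcd(210, 63) = 21, with Bézout identity 1·210 − 3·63 = 21. Containment (⊇): the Bézout identity exhibits 21 as an element of (210, 63), giving (21) ⊆ (210, 63). Containment (⊆): since 21 | 210 and 21 | 63 (210 = 21·10, 63 = 21·3), every Z-linear combination of 210 and 63 is divisible by 21, so (210, 63) ⊆ (21). Therefore (210, 63) = (21), d = 21.

Final answer: (210, 63) = (21); d = 21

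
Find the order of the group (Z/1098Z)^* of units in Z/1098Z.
(Z/1098Z)^* consists of the classes a with gcd(a, 1098) = 1, so its order is φ(1098). φ is multiplicative, with φ(p^e) = p^e − p^(e−1). Factorise 1098 = 2 · 3^2 · 61. Then
  φ(1098) = (2 − 1) · (3^2 − 3^1) · (61 − 1) = 1 · 6 · 60 = 360.
Thus |(Z/1098Z)^*| = 360.

Final answer: |(Z/1098Z)^*| = 360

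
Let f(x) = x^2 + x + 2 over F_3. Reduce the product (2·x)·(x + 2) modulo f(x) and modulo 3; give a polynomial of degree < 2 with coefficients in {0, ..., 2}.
a · b ≡ 2·x + 2 (mod f(x))

Multiply as integer polynomials: a · b = 2·x^2 + 4·x. Reducing coefficients mod 3: a · b ≡ 2·x^2 + x. Now divide by f(x) = x^2 + x + 2 in F_3[x], eliminating the leading term at each step:
  leading term 2·x^2: subtract (2)·f(x) = 2·x^2 + 2·x + 1, leaving 2·x + 2 (coefficients mod 3)
The degree is now < 2, so this is the remainder. Hence a · b ≡ 2·x + 2 in F_3[x]/(f).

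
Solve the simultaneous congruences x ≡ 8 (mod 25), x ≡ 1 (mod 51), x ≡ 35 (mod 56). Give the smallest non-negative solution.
The moduli 25, 51, 56 are pairwise coprime, so by the CRT there is a unique solution mod 25·51·56 = 71400.
Solve by successive substitution. Start with x ≡ 8 (mod 25).
  Combine with x ≡ 1 (mod 51): write x = 8 + 25·t and require 8 + 25·t ≡ 1 (mod 51), i.e. 25·t ≡ 1 − 8 ≡ 44 (mod 51). Since 25^(−1) ≡ 49 (mod 51), t ≡ 49·44 ≡ 14 (mod 51). So x ≡ 8 + 25·14 = 358 (mod 1275).
  Combine with x ≡ 35 (mod 56): write x = 358 + 1275·t and require 358 + 1275·t ≡ 35 (mod 56), i.e. 1275·t ≡ 35 − 358 ≡ 13 (mod 56). Since 1275^(−1) ≡ 43 (mod 56) (1275 ≡ 43 (mod 56)), t ≡ 43·13 ≡ 55 (mod 56). So x ≡ 358 + 1275·55 = 70483 (mod 71400).
Unique solution in [0, 71400): x = 70483.

Final answer: x ≡ 70483 (mod 71400); the representative in [0, 71400) is 70483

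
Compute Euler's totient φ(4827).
φ is multiplicative, with φ(p^e) = p^e − p^(e−1). Factorise 4827 = 3 · 1609. Then
  φ(4827) = (3 − 1) · (1609 − 1) = 2 · 1608 = 3216.

Final answer: φ(4827) = 3216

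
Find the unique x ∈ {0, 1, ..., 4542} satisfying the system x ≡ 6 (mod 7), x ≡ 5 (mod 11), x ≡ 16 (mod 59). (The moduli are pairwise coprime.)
The moduli 7, 11, 59 are pairwise coprime, so by the CRT there is a unique solution mod 7·11·59 = 4543.
Solve by successive substitution. Start with x ≡ 6 (mod 7).
  Combine with x ≡ 5 (mod 11): write x = 6 + 7·t and require 6 + 7·t ≡ 5 (mod 11), i.e. 7·t ≡ 5 − 6 ≡ 10 (mod 11). Since 7^(−1) ≡ 8 (mod 11), t ≡ 8·10 ≡ 3 (mod 11). So x ≡ 6 + 7·3 = 27 (mod 77).
  Combine with x ≡ 16 (mod 59): write x = 27 + 77·t and require 27 + 77·t ≡ 16 (mod 59), i.e. 77·t ≡ 16 − 27 ≡ 48 (mod 59). Since 77^(−1) ≡ 23 (mod 59) (77 ≡ 18 (mod 59)), t ≡ 23·48 ≡ 42 (mod 59). So x ≡ 27 + 77·42 = 3261 (mod 4543).
Unique solution in [0, 4543): x = 3261.

Final answer: x ≡ 3261 (mod 4543); the representative in [0, 4543) is 3261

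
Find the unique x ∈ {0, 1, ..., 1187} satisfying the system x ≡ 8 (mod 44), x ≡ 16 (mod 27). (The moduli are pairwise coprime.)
x ≡ 448 (mod 1188); the representative in [0, 1188) is 448

The moduli 44, 27 are pairwise coprime, so by the CRT there is a unique solution mod 44·27 = 1188.
Solve by successive substitution. Start with x ≡ 8 (mod 44).
  Combine with x ≡ 16 (mod 27): write x = 8 + 44·t and require 8 + 44·t ≡ 16 (mod 27), i.e. 44·t ≡ 16 − 8 ≡ 8 (mod 27). Since 44^(−1) ≡ 8 (mod 27) (44 ≡ 17 (mod 27)), t ≡ 8·8 ≡ 10 (mod 27). So x ≡ 8 + 44·10 = 448 (mod 1188).
Unique solution in [0, 1188): x = 448.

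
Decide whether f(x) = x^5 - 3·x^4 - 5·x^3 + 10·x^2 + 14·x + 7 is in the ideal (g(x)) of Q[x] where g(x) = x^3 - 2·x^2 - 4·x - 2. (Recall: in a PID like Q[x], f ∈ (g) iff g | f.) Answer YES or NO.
NO

In Q[x] the ideal (g) consists of all multiples of g, so f ∈ (g) iff g | f, i.e. iff the remainder of f on division by g is 0. Divide f by g (g is monic, so eliminate the leading term of the running remainder at each step):
  leading term x^5: subtract (x^2)·g(x) = x^5 - 2·x^4 - 4·x^3 - 2·x^2, leaving -x^4 - x^3 + 12·x^2 + 14·x + 7
  leading term -x^4: subtract (-x)·g(x) = -x^4 + 2·x^3 + 4·x^2 + 2·x, leaving -3·x^3 + 8·x^2 + 12·x + 7
  leading term -3·x^3: subtract (-3)·g(x) = -3·x^3 + 6·x^2 + 12·x + 6, leaving 2·x^2 + 1
The remainder r(x) = 2·x^2 + 1 ≠ 0 (and deg r < deg g), so g ∤ f, i.e. f ∉ (g).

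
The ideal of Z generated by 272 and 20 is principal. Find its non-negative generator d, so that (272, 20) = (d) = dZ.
(272, 20) = (4); d = 4

In the PID Z, (a, b) is generated by gcd(a, b). Compute gcd(272, 20) with the extended Euclidean algorithm, tracking rows (r, s, t) with s·272 + t·20 = r:
  row A: (272, 1, 0)   [1·272 + 0·20 = 272]
  row B: (20, 0, 1)   [0·272 + 1·20 = 20]
  272 = 13·20 + 12   → row C = row A − 13·row B = (12, 1, −13)   [check: 1·272 − 13·20 = 12]
  20 = 1·12 + 8   → row D = row B − 1·row C = (8, −1, 14)   [check: −1·272 + 14·20 = 8]
  12 = 1·8 + 4   → row E = row C − 1·row D = (4, 2, −27)   [check: 2·272 − 27·20 = 4]
  8 = 2·4 + 0   → remainder 0, stop. gcd = 4 (last nonzero row E).
So gcd(272, 20) = 4, with Bézout identity 2·272 − 27·20 = 4. Containment (⊇): the Bézout identity exhibits 4 as an element of (272, 20), giving (4) ⊆ (272, 20). Containment (⊆): since 4 | 272 and 4 | 20 (272 = 4·68, 20 = 4·5), every Z-linear combination of 272 and 20 is divisible by 4, so (272, 20) ⊆ (4). Therefore (272, 20) = (4), d = 4.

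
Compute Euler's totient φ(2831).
φ(2831) = 2664

φ is multiplicative, with φ(p^e) = p^e − p^(e−1). Factorise 2831 = 19 · 149. Then
  φ(2831) = (19 − 1) · (149 − 1) = 18 · 148 = 2664.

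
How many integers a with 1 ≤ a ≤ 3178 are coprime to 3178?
The number of a ∈ {1, ..., 3178} with gcd(a, 3178) = 1 is by definition Euler's totient φ(3178). φ is multiplicative, with φ(p^e) = p^e − p^(e−1). Factorise 3178 = 2 · 7 · 227. Then
  φ(3178) = (2 − 1) · (7 − 1) · (227 − 1) = 1 · 6 · 226 = 1356.
So there are 1356 such integers.

Final answer: 1356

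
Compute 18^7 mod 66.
Use repeated squaring. Binary(7) = 111. Walk through the bits of the exponent 7 left-to-right: at each bit after the leading one, square the running value, then multiply by 18 if the bit is 1 (always reducing mod 66):
  bit 1 = 1 (leading): start with 18.
  bit 2 = 1: square 18^2 = 324 ≡ 60; bit is 1, so multiply 60·18 = 1080 ≡ 24 (mod 66).
  bit 3 = 1: square 24^2 = 576 ≡ 48; bit is 1, so multiply 48·18 = 864 ≡ 6 (mod 66).
Final value: 18^7 ≡ 6 (mod 66).

Final answer: 6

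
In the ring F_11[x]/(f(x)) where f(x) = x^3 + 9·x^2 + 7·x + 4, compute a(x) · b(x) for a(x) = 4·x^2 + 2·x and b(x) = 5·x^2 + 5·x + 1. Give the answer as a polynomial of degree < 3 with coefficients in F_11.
a · b ≡ 3·x^2 + 4·x + 6 (mod f(x))

Multiply as integer polynomials: a · b = 20·x^4 + 30·x^3 + 14·x^2 + 2·x. Reducing coefficients mod 11: a · b ≡ 9·x^4 + 8·x^3 + 3·x^2 + 2·x. Now divide by f(x) = x^3 + 9·x^2 + 7·x + 4 in F_11[x], eliminating the leading term at each step:
  leading term 9·x^4: subtract (9·x)·f(x) = 9·x^4 + 4·x^3 + 8·x^2 + 3·x, leaving 4·x^3 + 6·x^2 + 10·x (coefficients mod 11)
  leading term 4·x^3: subtract (4)·f(x) = 4·x^3 + 3·x^2 + 6·x + 5, leaving 3·x^2 + 4·x + 6 (coefficients mod 11)
The degree is now < 3, so this is the remainder. Hence a · b ≡ 3·x^2 + 4·x + 6 in F_11[x]/(f).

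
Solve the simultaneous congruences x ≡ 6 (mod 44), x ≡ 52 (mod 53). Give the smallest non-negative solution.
x ≡ 1854 (mod 2332); the representative in [0, 2332) is 1854

The moduli 44, 53 are pairwise coprime, so by the CRT there is a unique solution mod 44·53 = 2332.
Solve by successive substitution. Start with x ≡ 6 (mod 44).
  Combine with x ≡ 52 (mod 53): write x = 6 + 44·t and require 6 + 44·t ≡ 52 (mod 53), i.e. 44·t ≡ 52 − 6 ≡ 46 (mod 53). Since 44^(−1) ≡ 47 (mod 53), t ≡ 47·46 ≡ 42 (mod 53). So x ≡ 6 + 44·42 = 1854 (mod 2332).
Unique solution in [0, 2332): x = 1854.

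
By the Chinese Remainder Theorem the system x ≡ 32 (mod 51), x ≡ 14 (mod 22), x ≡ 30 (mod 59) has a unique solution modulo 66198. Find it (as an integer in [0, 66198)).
The moduli 51, 22, 59 are pairwise coprime, so by the CRT there is a unique solution mod 51·22·59 = 66198.
Solve by successive substitution. Start with x ≡ 32 (mod 51).
  Combine with x ≡ 14 (mod 22): write x = 32 + 51·t and require 32 + 51·t ≡ 14 (mod 22), i.e. 51·t ≡ 14 − 32 ≡ 4 (mod 22). Since 51^(−1) ≡ 19 (mod 22) (51 ≡ 7 (mod 22)), t ≡ 19·4 ≡ 10 (mod 22). So x ≡ 32 + 51·10 = 542 (mod 1122).
  Combine with x ≡ 30 (mod 59): write x = 542 + 1122·t and require 542 + 1122·t ≡ 30 (mod 59), i.e. 1122·t ≡ 30 − 542 ≡ 19 (mod 59). Since 1122^(−1) ≡ 1 (mod 59) (1122 ≡ 1 (mod 59)), t ≡ 1·19 ≡ 19 (mod 59). So x ≡ 542 + 1122·19 = 21860 (mod 66198).
Unique solution in [0, 66198): x = 21860.

Final answer: x ≡ 21860 (mod 66198); the representative in [0, 66198) is 21860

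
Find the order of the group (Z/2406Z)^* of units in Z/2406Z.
(Z/2406Z)^* consists of the classes a with gcd(a, 2406) = 1, so its order is φ(2406). φ is multiplicative, with φ(p^e) = p^e − p^(e−1). Factorise 2406 = 2 · 3 · 401. Then
  φ(2406) = (2 − 1) · (3 − 1) · (401 − 1) = 1 · 2 · 400 = 800.
Thus |(Z/2406Z)^*| = 800.

Final answer: |(Z/2406Z)^*| = 800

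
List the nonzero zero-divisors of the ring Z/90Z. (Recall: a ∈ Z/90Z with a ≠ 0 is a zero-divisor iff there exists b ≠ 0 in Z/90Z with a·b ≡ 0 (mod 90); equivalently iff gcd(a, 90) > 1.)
An element a ∈ Z/90Z (with a ≠ 0) is a zero-divisor iff gcd(a, 90) > 1 (because a is a unit precisely when gcd(a, n) = 1, and in Z/nZ every nonzero, non-unit element is a zero-divisor). Scan a = 1, ..., 89 and keep those with gcd(a, 90) > 1:
  gcd(2, 90) = 2, gcd(3, 90) = 3, gcd(4, 90) = 2, gcd(5, 90) = 5, gcd(6, 90) = 6, gcd(8, 90) = 2, gcd(9, 90) = 9, gcd(10, 90) = 10, gcd(12, 90) = 6, gcd(14, 90) = 2, gcd(15, 90) = 15, gcd(16, 90) = 2, gcd(18, 90) = 18, gcd(20, 90) = 10, gcd(21, 90) = 3, gcd(22, 90) = 2, gcd(24, 90) = 6, gcd(25, 90) = 5, gcd(26, 90) = 2, gcd(27, 90) = 9, gcd(28, 90) = 2, gcd(30, 90) = 30, gcd(32, 90) = 2, gcd(33, 90) = 3, gcd(34, 90) = 2, gcd(35, 90) = 5, gcd(36, 90) = 18, gcd(38, 90) = 2, gcd(39, 90) = 3, gcd(40, 90) = 10, gcd(42, 90) = 6, gcd(44, 90) = 2, gcd(45, 90) = 45, gcd(46, 90) = 2, gcd(48, 90) = 6, gcd(50, 90) = 10, gcd(51, 90) = 3, gcd(52, 90) = 2, gcd(54, 90) = 18, gcd(55, 90) = 5, gcd(56, 90) = 2, gcd(57, 90) = 3, gcd(58, 90) = 2, gcd(60, 90) = 30, gcd(62, 90) = 2, gcd(63, 90) = 9, gcd(64, 90) = 2, gcd(65, 90) = 5, gcd(66, 90) = 6, gcd(68, 90) = 2, gcd(69, 90) = 3, gcd(70, 90) = 10, gcd(72, 90) = 18, gcd(74, 90) = 2, gcd(75, 90) = 15, gcd(76, 90) = 2, gcd(78, 90) = 6, gcd(80, 90) = 10, gcd(81, 90) = 9, gcd(82, 90) = 2, gcd(84, 90) = 6, gcd(85, 90) = 5, gcd(86, 90) = 2, gcd(87, 90) = 3, gcd(88, 90) = 2.
All other a ∈ {1, ..., 89} have gcd(a, 90) = 1 and are units. So the nonzero zero-divisors are exactly the 65 values of a appearing in this scan.

Final answer: nonzero zero-divisors of Z/90Z = {2, 3, 4, 5, 6, 8, 9, 10, 12, 14, 15, 16, 18, 20, 21, 22, 24, 25, 26, 27, 28, 30, 32, 33, 34, 35, 36, 38, 39, 40, 42, 44, 45, 46, 48, 50, 51, 52, 54, 55, 56, 57, 58, 60, 62, 63, 64, 65, 66, 68, 69, 70, 72, 74, 75, 76, 78, 80, 81, 82, 84, 85, 86, 87, 88}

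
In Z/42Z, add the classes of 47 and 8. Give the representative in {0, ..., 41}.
13

Reduce the summands first: 47 ≡ 5 (mod 42), so 47 + 8 ≡ 5 + 8 (mod 42). 5 + 8 = 13; 13 = 0·42 + 13, so (47 + 8) mod 42 = 13.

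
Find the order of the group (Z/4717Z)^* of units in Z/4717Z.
|(Z/4717Z)^*| = 4576

(Z/4717Z)^* consists of the classes a with gcd(a, 4717) = 1, so its order is φ(4717). φ is multiplicative, with φ(p^e) = p^e − p^(e−1). Factorise 4717 = 53 · 89. Then
  φ(4717) = (53 − 1) · (89 − 1) = 52 · 88 = 4576.
Thus |(Z/4717Z)^*| = 4576.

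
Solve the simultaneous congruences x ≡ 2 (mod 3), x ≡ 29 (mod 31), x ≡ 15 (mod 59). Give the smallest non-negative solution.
x ≡ 959 (mod 5487); the representative in [0, 5487) is 959

The moduli 3, 31, 59 are pairwise coprime, so by the CRT there is a unique solution mod 3·31·59 = 5487.
Solve by successive substitution. Start with x ≡ 2 (mod 3).
  Combine with x ≡ 29 (mod 31): write x = 2 + 3·t and require 2 + 3·t ≡ 29 (mod 31), i.e. 3·t ≡ 29 − 2 ≡ 27 (mod 31). Since 3^(−1) ≡ 21 (mod 31), t ≡ 21·27 ≡ 9 (mod 31). So x ≡ 2 + 3·9 = 29 (mod 93).
  Combine with x ≡ 15 (mod 59): write x = 29 + 93·t and require 29 + 93·t ≡ 15 (mod 59), i.e. 93·t ≡ 15 − 29 ≡ 45 (mod 59). Since 93^(−1) ≡ 33 (mod 59) (93 ≡ 34 (mod 59)), t ≡ 33·45 ≡ 10 (mod 59). So x ≡ 29 + 93·10 = 959 (mod 5487).
Unique solution in [0, 5487): x = 959.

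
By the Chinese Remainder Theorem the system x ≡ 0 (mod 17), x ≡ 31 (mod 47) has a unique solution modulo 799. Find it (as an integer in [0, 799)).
x ≡ 595 (mod 799); the representative in [0, 799) is 595

The moduli 17, 47 are pairwise coprime, so by the CRT there is a unique solution mod 17·47 = 799.
Solve by successive substitution. Start with x ≡ 0 (mod 17).
  Combine with x ≡ 31 (mod 47): write x = 17·t and require 17·t ≡ 31 (mod 47). Since 17^(−1) ≡ 36 (mod 47), t ≡ 36·31 ≡ 35 (mod 47). So x ≡ 17·35 = 595 (mod 799).
Unique solution in [0, 799): x = 595.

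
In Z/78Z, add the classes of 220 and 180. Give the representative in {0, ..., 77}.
Reduce the summands first: 220 ≡ 64, 180 ≡ 24 (mod 78), so 220 + 180 ≡ 64 + 24 (mod 78). 64 + 24 = 88; 88 = 1·78 + 10, so (220 + 180) mod 78 = 10.

Final answer: 10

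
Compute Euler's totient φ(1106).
φ(1106) = 468

φ is multiplicative, with φ(p^e) = p^e − p^(e−1). Factorise 1106 = 2 · 7 · 79. Then
  φ(1106) = (2 − 1) · (7 − 1) · (79 − 1) = 1 · 6 · 78 = 468.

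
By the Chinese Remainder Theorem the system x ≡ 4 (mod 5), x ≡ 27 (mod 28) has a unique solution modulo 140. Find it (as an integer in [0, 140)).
x ≡ 139 (mod 140); the representative in [0, 140) is 139

The moduli 5, 28 are pairwise coprime, so by the CRT there is a unique solution mod 5·28 = 140.
Solve by successive substitution. Start with x ≡ 4 (mod 5).
  Combine with x ≡ 27 (mod 28): write x = 4 + 5·t and require 4 + 5·t ≡ 27 (mod 28), i.e. 5·t ≡ 27 − 4 ≡ 23 (mod 28). Since 5^(−1) ≡ 17 (mod 28), t ≡ 17·23 ≡ 27 (mod 28). So x ≡ 4 + 5·27 = 139 (mod 140).
Unique solution in [0, 140): x = 139.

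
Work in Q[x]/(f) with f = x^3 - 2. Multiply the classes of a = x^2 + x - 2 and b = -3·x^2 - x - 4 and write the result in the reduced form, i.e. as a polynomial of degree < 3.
a · b ≡ x^2 - 8·x (mod f(x))

First multiply in Q[x] without reducing: a · b = -3·x^4 - 4·x^3 + x^2 - 2·x + 8. Now divide by f(x) = x^3 - 2, eliminating the leading term at each step:
  leading term -3·x^4: subtract (-3·x)·f(x) = -3·x^4 + 6·x, leaving -4·x^3 + x^2 - 8·x + 8
  leading term -4·x^3: subtract (-4)·f(x) = 8 - 4·x^3, leaving x^2 - 8·x
The degree is now < 3, so this is the remainder. Hence a · b ≡ x^2 - 8·x in Q[x]/(f).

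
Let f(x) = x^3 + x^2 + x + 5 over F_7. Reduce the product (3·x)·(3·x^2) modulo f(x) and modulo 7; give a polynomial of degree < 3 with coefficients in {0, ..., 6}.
a · b ≡ 5·x^2 + 5·x + 4 (mod f(x))

Multiply as integer polynomials: a · b = 9·x^3. Reducing coefficients mod 7: a · b ≡ 2·x^3. Now divide by f(x) = x^3 + x^2 + x + 5 in F_7[x], eliminating the leading term at each step:
  leading term 2·x^3: subtract (2)·f(x) = 2·x^3 + 2·x^2 + 2·x + 3, leaving 5·x^2 + 5·x + 4 (coefficients mod 7)
The degree is now < 3, so this is the remainder. Hence a · b ≡ 5·x^2 + 5·x + 4 in F_7[x]/(f).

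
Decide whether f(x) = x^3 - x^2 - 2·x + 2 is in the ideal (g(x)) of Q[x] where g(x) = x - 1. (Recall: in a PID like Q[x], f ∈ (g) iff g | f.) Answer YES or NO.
YES

In Q[x] the ideal (g) consists of all multiples of g, so f ∈ (g) iff g | f, i.e. iff the remainder of f on division by g is 0. Divide f by g (g is monic, so eliminate the leading term of the running remainder at each step):
  leading term x^3: subtract (x^2)·g(x) = x^3 - x^2, leaving 2 - 2·x
  leading term -2·x: subtract (-2)·g(x) = 2 - 2·x, leaving 0
The remainder is 0, so f(x) = g(x) · h(x) with h(x) = x^2 - 2. Hence g | f, i.e. f ∈ (g).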